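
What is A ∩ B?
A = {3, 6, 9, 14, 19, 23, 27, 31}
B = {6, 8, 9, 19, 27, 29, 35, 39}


Set A = {3, 6, 9, 14, 19, 23, 27, 31}
Set B = {6, 8, 9, 19, 27, 29, 35, 39}
A ∩ B includes only elements in both sets.
Check each element of A against B:
3 ✗, 6 ✓, 9 ✓, 14 ✗, 19 ✓, 23 ✗, 27 ✓, 31 ✗
A ∩ B = {6, 9, 19, 27}

{6, 9, 19, 27}


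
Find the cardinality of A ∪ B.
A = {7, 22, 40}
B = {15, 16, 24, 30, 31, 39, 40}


Set A = {7, 22, 40}, |A| = 3
Set B = {15, 16, 24, 30, 31, 39, 40}, |B| = 7
A ∩ B = {40}, |A ∩ B| = 1
|A ∪ B| = |A| + |B| - |A ∩ B| = 3 + 7 - 1 = 9

9


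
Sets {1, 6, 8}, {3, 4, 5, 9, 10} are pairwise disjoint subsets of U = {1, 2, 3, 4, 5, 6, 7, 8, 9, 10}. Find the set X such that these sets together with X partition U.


U = {1, 2, 3, 4, 5, 6, 7, 8, 9, 10}
Shown blocks: {1, 6, 8}, {3, 4, 5, 9, 10}
A partition's blocks are pairwise disjoint and cover U, so the missing block = U \ (union of shown blocks).
Union of shown blocks: {1, 3, 4, 5, 6, 8, 9, 10}
Missing block = U \ (union) = {2, 7}

{2, 7}


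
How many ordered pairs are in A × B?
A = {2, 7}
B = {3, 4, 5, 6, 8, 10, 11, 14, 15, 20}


Set A = {2, 7} has 2 elements.
Set B = {3, 4, 5, 6, 8, 10, 11, 14, 15, 20} has 10 elements.
|A × B| = |A| × |B| = 2 × 10 = 20

20


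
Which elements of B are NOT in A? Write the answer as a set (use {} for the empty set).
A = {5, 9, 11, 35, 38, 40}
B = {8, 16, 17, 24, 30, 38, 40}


Set A = {5, 9, 11, 35, 38, 40}
Set B = {8, 16, 17, 24, 30, 38, 40}
Check each element of B against A:
8 ∉ A (include), 16 ∉ A (include), 17 ∉ A (include), 24 ∉ A (include), 30 ∉ A (include), 38 ∈ A, 40 ∈ A
Elements of B not in A: {8, 16, 17, 24, 30}

{8, 16, 17, 24, 30}


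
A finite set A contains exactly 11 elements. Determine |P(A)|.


The set has 11 elements.
The power set contains all possible subsets.
|P(A)| = 2^|A| = 2^11 = 2048

2048


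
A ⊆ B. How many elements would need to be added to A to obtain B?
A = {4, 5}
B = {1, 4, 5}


Set A = {4, 5}, |A| = 2
Set B = {1, 4, 5}, |B| = 3
Since A ⊆ B: B \ A = {1}
|B| - |A| = 3 - 2 = 1

1


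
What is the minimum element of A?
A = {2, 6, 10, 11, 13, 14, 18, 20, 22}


Set A = {2, 6, 10, 11, 13, 14, 18, 20, 22}
Elements in ascending order: 2, 6, 10, 11, 13, 14, 18, 20, 22
The smallest element is 2.

2


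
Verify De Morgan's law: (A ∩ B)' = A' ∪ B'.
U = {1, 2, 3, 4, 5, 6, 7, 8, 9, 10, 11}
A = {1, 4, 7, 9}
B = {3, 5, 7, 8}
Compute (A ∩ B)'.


U = {1, 2, 3, 4, 5, 6, 7, 8, 9, 10, 11}
A = {1, 4, 7, 9}, B = {3, 5, 7, 8}
A ∩ B = {7}
(A ∩ B)' = U \ (A ∩ B) = {1, 2, 3, 4, 5, 6, 8, 9, 10, 11}
Verification via A' ∪ B': A' = {2, 3, 5, 6, 8, 10, 11}, B' = {1, 2, 4, 6, 9, 10, 11}
A' ∪ B' = {1, 2, 3, 4, 5, 6, 8, 9, 10, 11} ✓

{1, 2, 3, 4, 5, 6, 8, 9, 10, 11}


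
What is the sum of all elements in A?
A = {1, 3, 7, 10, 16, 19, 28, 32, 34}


Set A = {1, 3, 7, 10, 16, 19, 28, 32, 34}
Sum = 1 + 3 + 7 + 10 + 16 + 19 + 28 + 32 + 34 = 150

150


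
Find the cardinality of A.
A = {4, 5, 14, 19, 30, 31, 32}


Set A = {4, 5, 14, 19, 30, 31, 32}
Listing elements: 4, 5, 14, 19, 30, 31, 32
Counting: 7 elements
|A| = 7

7


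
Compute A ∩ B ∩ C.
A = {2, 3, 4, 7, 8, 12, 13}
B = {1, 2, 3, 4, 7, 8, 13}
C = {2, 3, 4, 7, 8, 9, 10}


Set A = {2, 3, 4, 7, 8, 12, 13}
Set B = {1, 2, 3, 4, 7, 8, 13}
Set C = {2, 3, 4, 7, 8, 9, 10}
First, A ∩ B = {2, 3, 4, 7, 8, 13}
Then, (A ∩ B) ∩ C = {2, 3, 4, 7, 8}

{2, 3, 4, 7, 8}


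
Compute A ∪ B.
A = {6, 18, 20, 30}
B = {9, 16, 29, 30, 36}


Set A = {6, 18, 20, 30}
Set B = {9, 16, 29, 30, 36}
A ∪ B includes all elements in either set.
Elements from A: {6, 18, 20, 30}
Elements from B not already included: {9, 16, 29, 36}
A ∪ B = {6, 9, 16, 18, 20, 29, 30, 36}

{6, 9, 16, 18, 20, 29, 30, 36}


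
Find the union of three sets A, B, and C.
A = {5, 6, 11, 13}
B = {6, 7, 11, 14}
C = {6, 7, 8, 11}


Set A = {5, 6, 11, 13}
Set B = {6, 7, 11, 14}
Set C = {6, 7, 8, 11}
First, A ∪ B = {5, 6, 7, 11, 13, 14}
Then, (A ∪ B) ∪ C = {5, 6, 7, 8, 11, 13, 14}

{5, 6, 7, 8, 11, 13, 14}


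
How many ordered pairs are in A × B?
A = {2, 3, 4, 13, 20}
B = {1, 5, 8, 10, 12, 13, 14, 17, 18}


Set A = {2, 3, 4, 13, 20} has 5 elements.
Set B = {1, 5, 8, 10, 12, 13, 14, 17, 18} has 9 elements.
|A × B| = |A| × |B| = 5 × 9 = 45

45


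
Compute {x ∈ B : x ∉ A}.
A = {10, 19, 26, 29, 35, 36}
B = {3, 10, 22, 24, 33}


Set A = {10, 19, 26, 29, 35, 36}
Set B = {3, 10, 22, 24, 33}
Check each element of B against A:
3 ∉ A (include), 10 ∈ A, 22 ∉ A (include), 24 ∉ A (include), 33 ∉ A (include)
Elements of B not in A: {3, 22, 24, 33}

{3, 22, 24, 33}


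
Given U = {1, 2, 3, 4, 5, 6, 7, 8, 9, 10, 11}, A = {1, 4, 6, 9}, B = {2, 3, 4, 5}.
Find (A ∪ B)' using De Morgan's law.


U = {1, 2, 3, 4, 5, 6, 7, 8, 9, 10, 11}
A = {1, 4, 6, 9}, B = {2, 3, 4, 5}
A ∪ B = {1, 2, 3, 4, 5, 6, 9}
(A ∪ B)' = U \ (A ∪ B) = {7, 8, 10, 11}
Verification via A' ∩ B': A' = {2, 3, 5, 7, 8, 10, 11}, B' = {1, 6, 7, 8, 9, 10, 11}
A' ∩ B' = {7, 8, 10, 11} ✓

{7, 8, 10, 11}


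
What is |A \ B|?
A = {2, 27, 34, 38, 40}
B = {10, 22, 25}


Set A = {2, 27, 34, 38, 40}
Set B = {10, 22, 25}
A \ B = {2, 27, 34, 38, 40}
|A \ B| = 5

5


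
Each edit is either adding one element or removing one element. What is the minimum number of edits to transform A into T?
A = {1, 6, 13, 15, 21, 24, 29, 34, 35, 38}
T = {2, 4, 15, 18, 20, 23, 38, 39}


Set A = {1, 6, 13, 15, 21, 24, 29, 34, 35, 38}
Set T = {2, 4, 15, 18, 20, 23, 38, 39}
Elements to remove from A (in A, not in T): {1, 6, 13, 21, 24, 29, 34, 35} → 8 removals
Elements to add to A (in T, not in A): {2, 4, 18, 20, 23, 39} → 6 additions
Total edits = 8 + 6 = 14

14


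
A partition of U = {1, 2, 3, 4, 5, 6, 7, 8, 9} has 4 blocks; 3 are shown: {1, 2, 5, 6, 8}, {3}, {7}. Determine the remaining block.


U = {1, 2, 3, 4, 5, 6, 7, 8, 9}
Shown blocks: {1, 2, 5, 6, 8}, {3}, {7}
A partition's blocks are pairwise disjoint and cover U, so the missing block = U \ (union of shown blocks).
Union of shown blocks: {1, 2, 3, 5, 6, 7, 8}
Missing block = U \ (union) = {4, 9}

{4, 9}


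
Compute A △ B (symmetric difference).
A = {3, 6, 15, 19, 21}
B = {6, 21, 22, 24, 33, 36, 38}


Set A = {3, 6, 15, 19, 21}
Set B = {6, 21, 22, 24, 33, 36, 38}
A △ B = (A \ B) ∪ (B \ A)
Elements in A but not B: {3, 15, 19}
Elements in B but not A: {22, 24, 33, 36, 38}
A △ B = {3, 15, 19, 22, 24, 33, 36, 38}

{3, 15, 19, 22, 24, 33, 36, 38}


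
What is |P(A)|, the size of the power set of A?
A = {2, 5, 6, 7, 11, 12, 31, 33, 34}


Set A = {2, 5, 6, 7, 11, 12, 31, 33, 34}
|A| = 9
The power set P(A) contains all subsets of A.
|P(A)| = 2^|A| = 2^9 = 512

512


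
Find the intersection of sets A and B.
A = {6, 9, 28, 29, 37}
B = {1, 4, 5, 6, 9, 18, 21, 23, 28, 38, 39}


Set A = {6, 9, 28, 29, 37}
Set B = {1, 4, 5, 6, 9, 18, 21, 23, 28, 38, 39}
A ∩ B includes only elements in both sets.
Check each element of A against B:
6 ✓, 9 ✓, 28 ✓, 29 ✗, 37 ✗
A ∩ B = {6, 9, 28}

{6, 9, 28}


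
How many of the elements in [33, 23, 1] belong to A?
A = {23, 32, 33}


Set A = {23, 32, 33}
Candidates: [33, 23, 1]
Check each candidate:
33 ∈ A, 23 ∈ A, 1 ∉ A
Count of candidates in A: 2

2


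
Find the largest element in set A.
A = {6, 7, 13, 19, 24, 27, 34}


Set A = {6, 7, 13, 19, 24, 27, 34}
Elements in ascending order: 6, 7, 13, 19, 24, 27, 34
The largest element is 34.

34


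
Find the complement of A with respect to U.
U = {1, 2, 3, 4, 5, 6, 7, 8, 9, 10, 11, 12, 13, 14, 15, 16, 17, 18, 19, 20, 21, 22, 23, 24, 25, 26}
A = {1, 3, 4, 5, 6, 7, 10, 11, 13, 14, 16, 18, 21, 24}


Universal set U = {1, 2, 3, 4, 5, 6, 7, 8, 9, 10, 11, 12, 13, 14, 15, 16, 17, 18, 19, 20, 21, 22, 23, 24, 25, 26}
Set A = {1, 3, 4, 5, 6, 7, 10, 11, 13, 14, 16, 18, 21, 24}
A' = U \ A = elements in U but not in A
Checking each element of U:
1 (in A, exclude), 2 (not in A, include), 3 (in A, exclude), 4 (in A, exclude), 5 (in A, exclude), 6 (in A, exclude), 7 (in A, exclude), 8 (not in A, include), 9 (not in A, include), 10 (in A, exclude), 11 (in A, exclude), 12 (not in A, include), 13 (in A, exclude), 14 (in A, exclude), 15 (not in A, include), 16 (in A, exclude), 17 (not in A, include), 18 (in A, exclude), 19 (not in A, include), 20 (not in A, include), 21 (in A, exclude), 22 (not in A, include), 23 (not in A, include), 24 (in A, exclude), 25 (not in A, include), 26 (not in A, include)
A' = {2, 8, 9, 12, 15, 17, 19, 20, 22, 23, 25, 26}

{2, 8, 9, 12, 15, 17, 19, 20, 22, 23, 25, 26}


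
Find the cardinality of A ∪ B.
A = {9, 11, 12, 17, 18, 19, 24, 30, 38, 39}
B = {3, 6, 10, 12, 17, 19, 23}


Set A = {9, 11, 12, 17, 18, 19, 24, 30, 38, 39}, |A| = 10
Set B = {3, 6, 10, 12, 17, 19, 23}, |B| = 7
A ∩ B = {12, 17, 19}, |A ∩ B| = 3
|A ∪ B| = |A| + |B| - |A ∩ B| = 10 + 7 - 3 = 14

14


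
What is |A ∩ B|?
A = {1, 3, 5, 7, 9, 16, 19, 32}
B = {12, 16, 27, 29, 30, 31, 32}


Set A = {1, 3, 5, 7, 9, 16, 19, 32}
Set B = {12, 16, 27, 29, 30, 31, 32}
A ∩ B = {16, 32}
|A ∩ B| = 2

2


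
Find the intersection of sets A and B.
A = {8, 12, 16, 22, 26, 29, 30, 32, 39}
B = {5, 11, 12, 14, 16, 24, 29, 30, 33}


Set A = {8, 12, 16, 22, 26, 29, 30, 32, 39}
Set B = {5, 11, 12, 14, 16, 24, 29, 30, 33}
A ∩ B includes only elements in both sets.
Check each element of A against B:
8 ✗, 12 ✓, 16 ✓, 22 ✗, 26 ✗, 29 ✓, 30 ✓, 32 ✗, 39 ✗
A ∩ B = {12, 16, 29, 30}

{12, 16, 29, 30}


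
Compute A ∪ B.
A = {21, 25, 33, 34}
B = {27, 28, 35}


Set A = {21, 25, 33, 34}
Set B = {27, 28, 35}
A ∪ B includes all elements in either set.
Elements from A: {21, 25, 33, 34}
Elements from B not already included: {27, 28, 35}
A ∪ B = {21, 25, 27, 28, 33, 34, 35}

{21, 25, 27, 28, 33, 34, 35}


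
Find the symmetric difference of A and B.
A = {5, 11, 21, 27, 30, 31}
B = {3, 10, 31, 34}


Set A = {5, 11, 21, 27, 30, 31}
Set B = {3, 10, 31, 34}
A △ B = (A \ B) ∪ (B \ A)
Elements in A but not B: {5, 11, 21, 27, 30}
Elements in B but not A: {3, 10, 34}
A △ B = {3, 5, 10, 11, 21, 27, 30, 34}

{3, 5, 10, 11, 21, 27, 30, 34}


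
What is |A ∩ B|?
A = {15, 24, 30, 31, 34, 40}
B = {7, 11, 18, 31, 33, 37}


Set A = {15, 24, 30, 31, 34, 40}
Set B = {7, 11, 18, 31, 33, 37}
A ∩ B = {31}
|A ∩ B| = 1

1


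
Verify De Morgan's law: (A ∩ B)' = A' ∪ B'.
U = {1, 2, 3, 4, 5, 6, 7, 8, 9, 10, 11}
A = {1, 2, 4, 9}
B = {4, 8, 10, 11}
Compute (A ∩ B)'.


U = {1, 2, 3, 4, 5, 6, 7, 8, 9, 10, 11}
A = {1, 2, 4, 9}, B = {4, 8, 10, 11}
A ∩ B = {4}
(A ∩ B)' = U \ (A ∩ B) = {1, 2, 3, 5, 6, 7, 8, 9, 10, 11}
Verification via A' ∪ B': A' = {3, 5, 6, 7, 8, 10, 11}, B' = {1, 2, 3, 5, 6, 7, 9}
A' ∪ B' = {1, 2, 3, 5, 6, 7, 8, 9, 10, 11} ✓

{1, 2, 3, 5, 6, 7, 8, 9, 10, 11}


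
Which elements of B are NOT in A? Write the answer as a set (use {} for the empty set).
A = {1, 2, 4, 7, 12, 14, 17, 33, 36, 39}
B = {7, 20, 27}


Set A = {1, 2, 4, 7, 12, 14, 17, 33, 36, 39}
Set B = {7, 20, 27}
Check each element of B against A:
7 ∈ A, 20 ∉ A (include), 27 ∉ A (include)
Elements of B not in A: {20, 27}

{20, 27}


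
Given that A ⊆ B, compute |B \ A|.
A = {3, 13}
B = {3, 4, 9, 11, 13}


Set A = {3, 13}, |A| = 2
Set B = {3, 4, 9, 11, 13}, |B| = 5
Since A ⊆ B: B \ A = {4, 9, 11}
|B| - |A| = 5 - 2 = 3

3


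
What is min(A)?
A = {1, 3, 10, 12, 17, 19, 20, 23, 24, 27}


Set A = {1, 3, 10, 12, 17, 19, 20, 23, 24, 27}
Elements in ascending order: 1, 3, 10, 12, 17, 19, 20, 23, 24, 27
The smallest element is 1.

1


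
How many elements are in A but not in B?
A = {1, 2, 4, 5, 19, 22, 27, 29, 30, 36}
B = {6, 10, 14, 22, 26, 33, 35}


Set A = {1, 2, 4, 5, 19, 22, 27, 29, 30, 36}
Set B = {6, 10, 14, 22, 26, 33, 35}
A \ B = {1, 2, 4, 5, 19, 27, 29, 30, 36}
|A \ B| = 9

9


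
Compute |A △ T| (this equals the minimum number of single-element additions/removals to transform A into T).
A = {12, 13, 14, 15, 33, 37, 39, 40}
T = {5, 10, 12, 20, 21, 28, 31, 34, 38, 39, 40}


Set A = {12, 13, 14, 15, 33, 37, 39, 40}
Set T = {5, 10, 12, 20, 21, 28, 31, 34, 38, 39, 40}
Elements to remove from A (in A, not in T): {13, 14, 15, 33, 37} → 5 removals
Elements to add to A (in T, not in A): {5, 10, 20, 21, 28, 31, 34, 38} → 8 additions
Total edits = 5 + 8 = 13

13


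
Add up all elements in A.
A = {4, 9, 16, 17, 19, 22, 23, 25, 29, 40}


Set A = {4, 9, 16, 17, 19, 22, 23, 25, 29, 40}
Sum = 4 + 9 + 16 + 17 + 19 + 22 + 23 + 25 + 29 + 40 = 204

204


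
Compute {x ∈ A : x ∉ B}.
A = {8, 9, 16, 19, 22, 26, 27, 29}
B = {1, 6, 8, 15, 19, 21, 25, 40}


Set A = {8, 9, 16, 19, 22, 26, 27, 29}
Set B = {1, 6, 8, 15, 19, 21, 25, 40}
Check each element of A against B:
8 ∈ B, 9 ∉ B (include), 16 ∉ B (include), 19 ∈ B, 22 ∉ B (include), 26 ∉ B (include), 27 ∉ B (include), 29 ∉ B (include)
Elements of A not in B: {9, 16, 22, 26, 27, 29}

{9, 16, 22, 26, 27, 29}


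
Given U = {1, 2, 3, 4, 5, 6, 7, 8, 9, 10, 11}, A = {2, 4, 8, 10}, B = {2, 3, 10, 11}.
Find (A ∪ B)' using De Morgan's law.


U = {1, 2, 3, 4, 5, 6, 7, 8, 9, 10, 11}
A = {2, 4, 8, 10}, B = {2, 3, 10, 11}
A ∪ B = {2, 3, 4, 8, 10, 11}
(A ∪ B)' = U \ (A ∪ B) = {1, 5, 6, 7, 9}
Verification via A' ∩ B': A' = {1, 3, 5, 6, 7, 9, 11}, B' = {1, 4, 5, 6, 7, 8, 9}
A' ∩ B' = {1, 5, 6, 7, 9} ✓

{1, 5, 6, 7, 9}


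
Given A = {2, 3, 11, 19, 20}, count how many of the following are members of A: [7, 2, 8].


Set A = {2, 3, 11, 19, 20}
Candidates: [7, 2, 8]
Check each candidate:
7 ∉ A, 2 ∈ A, 8 ∉ A
Count of candidates in A: 1

1


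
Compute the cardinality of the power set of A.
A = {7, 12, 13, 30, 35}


Set A = {7, 12, 13, 30, 35}
|A| = 5
The power set P(A) contains all subsets of A.
|P(A)| = 2^|A| = 2^5 = 32

32


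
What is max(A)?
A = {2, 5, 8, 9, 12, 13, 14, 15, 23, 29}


Set A = {2, 5, 8, 9, 12, 13, 14, 15, 23, 29}
Elements in ascending order: 2, 5, 8, 9, 12, 13, 14, 15, 23, 29
The largest element is 29.

29


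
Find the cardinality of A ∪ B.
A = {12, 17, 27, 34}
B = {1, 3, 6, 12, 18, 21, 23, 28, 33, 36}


Set A = {12, 17, 27, 34}, |A| = 4
Set B = {1, 3, 6, 12, 18, 21, 23, 28, 33, 36}, |B| = 10
A ∩ B = {12}, |A ∩ B| = 1
|A ∪ B| = |A| + |B| - |A ∩ B| = 4 + 10 - 1 = 13

13


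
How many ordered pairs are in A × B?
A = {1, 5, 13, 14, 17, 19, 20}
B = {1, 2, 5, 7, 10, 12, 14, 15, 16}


Set A = {1, 5, 13, 14, 17, 19, 20} has 7 elements.
Set B = {1, 2, 5, 7, 10, 12, 14, 15, 16} has 9 elements.
|A × B| = |A| × |B| = 7 × 9 = 63

63


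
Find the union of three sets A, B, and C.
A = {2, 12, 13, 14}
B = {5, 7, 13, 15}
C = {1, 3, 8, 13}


Set A = {2, 12, 13, 14}
Set B = {5, 7, 13, 15}
Set C = {1, 3, 8, 13}
First, A ∪ B = {2, 5, 7, 12, 13, 14, 15}
Then, (A ∪ B) ∪ C = {1, 2, 3, 5, 7, 8, 12, 13, 14, 15}

{1, 2, 3, 5, 7, 8, 12, 13, 14, 15}


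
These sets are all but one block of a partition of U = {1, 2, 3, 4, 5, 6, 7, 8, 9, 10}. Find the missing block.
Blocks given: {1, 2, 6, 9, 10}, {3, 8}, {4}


U = {1, 2, 3, 4, 5, 6, 7, 8, 9, 10}
Shown blocks: {1, 2, 6, 9, 10}, {3, 8}, {4}
A partition's blocks are pairwise disjoint and cover U, so the missing block = U \ (union of shown blocks).
Union of shown blocks: {1, 2, 3, 4, 6, 8, 9, 10}
Missing block = U \ (union) = {5, 7}

{5, 7}


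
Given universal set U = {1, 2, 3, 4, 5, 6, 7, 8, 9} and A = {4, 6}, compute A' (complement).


Universal set U = {1, 2, 3, 4, 5, 6, 7, 8, 9}
Set A = {4, 6}
A' = U \ A = elements in U but not in A
Checking each element of U:
1 (not in A, include), 2 (not in A, include), 3 (not in A, include), 4 (in A, exclude), 5 (not in A, include), 6 (in A, exclude), 7 (not in A, include), 8 (not in A, include), 9 (not in A, include)
A' = {1, 2, 3, 5, 7, 8, 9}

{1, 2, 3, 5, 7, 8, 9}


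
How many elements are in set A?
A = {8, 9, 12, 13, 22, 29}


Set A = {8, 9, 12, 13, 22, 29}
Listing elements: 8, 9, 12, 13, 22, 29
Counting: 6 elements
|A| = 6

6


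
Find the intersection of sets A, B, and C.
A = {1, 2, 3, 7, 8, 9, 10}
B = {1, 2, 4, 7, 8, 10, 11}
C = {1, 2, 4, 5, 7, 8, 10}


Set A = {1, 2, 3, 7, 8, 9, 10}
Set B = {1, 2, 4, 7, 8, 10, 11}
Set C = {1, 2, 4, 5, 7, 8, 10}
First, A ∩ B = {1, 2, 7, 8, 10}
Then, (A ∩ B) ∩ C = {1, 2, 7, 8, 10}

{1, 2, 7, 8, 10}


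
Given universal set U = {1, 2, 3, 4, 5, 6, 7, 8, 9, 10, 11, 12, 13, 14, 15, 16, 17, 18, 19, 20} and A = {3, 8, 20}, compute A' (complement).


Universal set U = {1, 2, 3, 4, 5, 6, 7, 8, 9, 10, 11, 12, 13, 14, 15, 16, 17, 18, 19, 20}
Set A = {3, 8, 20}
A' = U \ A = elements in U but not in A
Checking each element of U:
1 (not in A, include), 2 (not in A, include), 3 (in A, exclude), 4 (not in A, include), 5 (not in A, include), 6 (not in A, include), 7 (not in A, include), 8 (in A, exclude), 9 (not in A, include), 10 (not in A, include), 11 (not in A, include), 12 (not in A, include), 13 (not in A, include), 14 (not in A, include), 15 (not in A, include), 16 (not in A, include), 17 (not in A, include), 18 (not in A, include), 19 (not in A, include), 20 (in A, exclude)
A' = {1, 2, 4, 5, 6, 7, 9, 10, 11, 12, 13, 14, 15, 16, 17, 18, 19}

{1, 2, 4, 5, 6, 7, 9, 10, 11, 12, 13, 14, 15, 16, 17, 18, 19}


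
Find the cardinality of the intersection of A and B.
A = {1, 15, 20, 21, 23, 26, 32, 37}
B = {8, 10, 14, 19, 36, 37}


Set A = {1, 15, 20, 21, 23, 26, 32, 37}
Set B = {8, 10, 14, 19, 36, 37}
A ∩ B = {37}
|A ∩ B| = 1

1


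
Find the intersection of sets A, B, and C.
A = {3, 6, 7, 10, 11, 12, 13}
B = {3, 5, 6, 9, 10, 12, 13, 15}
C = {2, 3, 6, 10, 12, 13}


Set A = {3, 6, 7, 10, 11, 12, 13}
Set B = {3, 5, 6, 9, 10, 12, 13, 15}
Set C = {2, 3, 6, 10, 12, 13}
First, A ∩ B = {3, 6, 10, 12, 13}
Then, (A ∩ B) ∩ C = {3, 6, 10, 12, 13}

{3, 6, 10, 12, 13}


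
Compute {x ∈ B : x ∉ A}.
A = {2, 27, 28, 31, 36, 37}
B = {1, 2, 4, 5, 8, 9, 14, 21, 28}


Set A = {2, 27, 28, 31, 36, 37}
Set B = {1, 2, 4, 5, 8, 9, 14, 21, 28}
Check each element of B against A:
1 ∉ A (include), 2 ∈ A, 4 ∉ A (include), 5 ∉ A (include), 8 ∉ A (include), 9 ∉ A (include), 14 ∉ A (include), 21 ∉ A (include), 28 ∈ A
Elements of B not in A: {1, 4, 5, 8, 9, 14, 21}

{1, 4, 5, 8, 9, 14, 21}


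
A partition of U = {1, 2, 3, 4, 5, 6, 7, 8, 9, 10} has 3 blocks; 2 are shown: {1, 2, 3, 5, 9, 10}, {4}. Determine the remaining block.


U = {1, 2, 3, 4, 5, 6, 7, 8, 9, 10}
Shown blocks: {1, 2, 3, 5, 9, 10}, {4}
A partition's blocks are pairwise disjoint and cover U, so the missing block = U \ (union of shown blocks).
Union of shown blocks: {1, 2, 3, 4, 5, 9, 10}
Missing block = U \ (union) = {6, 7, 8}

{6, 7, 8}


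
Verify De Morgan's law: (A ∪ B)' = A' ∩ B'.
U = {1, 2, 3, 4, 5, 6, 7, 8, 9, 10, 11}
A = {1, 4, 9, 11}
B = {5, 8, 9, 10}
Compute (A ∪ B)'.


U = {1, 2, 3, 4, 5, 6, 7, 8, 9, 10, 11}
A = {1, 4, 9, 11}, B = {5, 8, 9, 10}
A ∪ B = {1, 4, 5, 8, 9, 10, 11}
(A ∪ B)' = U \ (A ∪ B) = {2, 3, 6, 7}
Verification via A' ∩ B': A' = {2, 3, 5, 6, 7, 8, 10}, B' = {1, 2, 3, 4, 6, 7, 11}
A' ∩ B' = {2, 3, 6, 7} ✓

{2, 3, 6, 7}


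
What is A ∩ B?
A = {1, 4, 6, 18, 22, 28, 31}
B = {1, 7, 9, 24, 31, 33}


Set A = {1, 4, 6, 18, 22, 28, 31}
Set B = {1, 7, 9, 24, 31, 33}
A ∩ B includes only elements in both sets.
Check each element of A against B:
1 ✓, 4 ✗, 6 ✗, 18 ✗, 22 ✗, 28 ✗, 31 ✓
A ∩ B = {1, 31}

{1, 31}


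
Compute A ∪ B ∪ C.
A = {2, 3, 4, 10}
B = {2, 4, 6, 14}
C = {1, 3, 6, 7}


Set A = {2, 3, 4, 10}
Set B = {2, 4, 6, 14}
Set C = {1, 3, 6, 7}
First, A ∪ B = {2, 3, 4, 6, 10, 14}
Then, (A ∪ B) ∪ C = {1, 2, 3, 4, 6, 7, 10, 14}

{1, 2, 3, 4, 6, 7, 10, 14}


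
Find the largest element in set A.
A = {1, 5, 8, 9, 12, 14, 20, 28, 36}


Set A = {1, 5, 8, 9, 12, 14, 20, 28, 36}
Elements in ascending order: 1, 5, 8, 9, 12, 14, 20, 28, 36
The largest element is 36.

36


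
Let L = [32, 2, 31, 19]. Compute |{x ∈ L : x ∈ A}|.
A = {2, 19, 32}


Set A = {2, 19, 32}
Candidates: [32, 2, 31, 19]
Check each candidate:
32 ∈ A, 2 ∈ A, 31 ∉ A, 19 ∈ A
Count of candidates in A: 3

3


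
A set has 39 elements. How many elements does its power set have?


The set has 39 elements.
The power set contains all possible subsets.
|P(A)| = 2^|A| = 2^39 = 549755813888

549755813888


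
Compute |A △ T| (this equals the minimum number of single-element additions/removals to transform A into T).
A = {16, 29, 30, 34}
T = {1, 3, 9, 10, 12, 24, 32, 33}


Set A = {16, 29, 30, 34}
Set T = {1, 3, 9, 10, 12, 24, 32, 33}
Elements to remove from A (in A, not in T): {16, 29, 30, 34} → 4 removals
Elements to add to A (in T, not in A): {1, 3, 9, 10, 12, 24, 32, 33} → 8 additions
Total edits = 4 + 8 = 12

12


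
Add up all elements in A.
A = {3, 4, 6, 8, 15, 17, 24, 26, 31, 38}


Set A = {3, 4, 6, 8, 15, 17, 24, 26, 31, 38}
Sum = 3 + 4 + 6 + 8 + 15 + 17 + 24 + 26 + 31 + 38 = 172

172


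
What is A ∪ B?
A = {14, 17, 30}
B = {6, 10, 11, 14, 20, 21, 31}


Set A = {14, 17, 30}
Set B = {6, 10, 11, 14, 20, 21, 31}
A ∪ B includes all elements in either set.
Elements from A: {14, 17, 30}
Elements from B not already included: {6, 10, 11, 20, 21, 31}
A ∪ B = {6, 10, 11, 14, 17, 20, 21, 30, 31}

{6, 10, 11, 14, 17, 20, 21, 30, 31}


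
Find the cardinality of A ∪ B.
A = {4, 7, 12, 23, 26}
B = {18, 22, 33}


Set A = {4, 7, 12, 23, 26}, |A| = 5
Set B = {18, 22, 33}, |B| = 3
A ∩ B = {}, |A ∩ B| = 0
|A ∪ B| = |A| + |B| - |A ∩ B| = 5 + 3 - 0 = 8

8


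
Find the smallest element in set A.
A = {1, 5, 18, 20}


Set A = {1, 5, 18, 20}
Elements in ascending order: 1, 5, 18, 20
The smallest element is 1.

1


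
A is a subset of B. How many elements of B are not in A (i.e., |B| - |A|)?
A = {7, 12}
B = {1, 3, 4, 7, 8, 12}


Set A = {7, 12}, |A| = 2
Set B = {1, 3, 4, 7, 8, 12}, |B| = 6
Since A ⊆ B: B \ A = {1, 3, 4, 8}
|B| - |A| = 6 - 2 = 4

4


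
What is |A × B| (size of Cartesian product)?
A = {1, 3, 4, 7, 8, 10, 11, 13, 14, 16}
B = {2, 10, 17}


Set A = {1, 3, 4, 7, 8, 10, 11, 13, 14, 16} has 10 elements.
Set B = {2, 10, 17} has 3 elements.
|A × B| = |A| × |B| = 10 × 3 = 30

30


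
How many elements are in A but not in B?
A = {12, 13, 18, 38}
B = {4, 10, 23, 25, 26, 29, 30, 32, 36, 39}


Set A = {12, 13, 18, 38}
Set B = {4, 10, 23, 25, 26, 29, 30, 32, 36, 39}
A \ B = {12, 13, 18, 38}
|A \ B| = 4

4


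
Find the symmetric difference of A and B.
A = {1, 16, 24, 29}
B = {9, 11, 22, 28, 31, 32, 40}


Set A = {1, 16, 24, 29}
Set B = {9, 11, 22, 28, 31, 32, 40}
A △ B = (A \ B) ∪ (B \ A)
Elements in A but not B: {1, 16, 24, 29}
Elements in B but not A: {9, 11, 22, 28, 31, 32, 40}
A △ B = {1, 9, 11, 16, 22, 24, 28, 29, 31, 32, 40}

{1, 9, 11, 16, 22, 24, 28, 29, 31, 32, 40}


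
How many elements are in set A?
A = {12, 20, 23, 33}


Set A = {12, 20, 23, 33}
Listing elements: 12, 20, 23, 33
Counting: 4 elements
|A| = 4

4


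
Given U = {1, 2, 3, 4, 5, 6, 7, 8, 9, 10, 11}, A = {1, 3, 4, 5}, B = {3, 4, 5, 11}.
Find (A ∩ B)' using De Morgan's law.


U = {1, 2, 3, 4, 5, 6, 7, 8, 9, 10, 11}
A = {1, 3, 4, 5}, B = {3, 4, 5, 11}
A ∩ B = {3, 4, 5}
(A ∩ B)' = U \ (A ∩ B) = {1, 2, 6, 7, 8, 9, 10, 11}
Verification via A' ∪ B': A' = {2, 6, 7, 8, 9, 10, 11}, B' = {1, 2, 6, 7, 8, 9, 10}
A' ∪ B' = {1, 2, 6, 7, 8, 9, 10, 11} ✓

{1, 2, 6, 7, 8, 9, 10, 11}


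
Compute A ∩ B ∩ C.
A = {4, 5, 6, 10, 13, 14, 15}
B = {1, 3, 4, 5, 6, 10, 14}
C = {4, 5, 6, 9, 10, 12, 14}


Set A = {4, 5, 6, 10, 13, 14, 15}
Set B = {1, 3, 4, 5, 6, 10, 14}
Set C = {4, 5, 6, 9, 10, 12, 14}
First, A ∩ B = {4, 5, 6, 10, 14}
Then, (A ∩ B) ∩ C = {4, 5, 6, 10, 14}

{4, 5, 6, 10, 14}


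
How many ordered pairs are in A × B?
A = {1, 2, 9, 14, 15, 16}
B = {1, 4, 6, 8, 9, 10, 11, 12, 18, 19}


Set A = {1, 2, 9, 14, 15, 16} has 6 elements.
Set B = {1, 4, 6, 8, 9, 10, 11, 12, 18, 19} has 10 elements.
|A × B| = |A| × |B| = 6 × 10 = 60

60


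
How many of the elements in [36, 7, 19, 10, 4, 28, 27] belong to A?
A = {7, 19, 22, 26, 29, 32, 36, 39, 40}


Set A = {7, 19, 22, 26, 29, 32, 36, 39, 40}
Candidates: [36, 7, 19, 10, 4, 28, 27]
Check each candidate:
36 ∈ A, 7 ∈ A, 19 ∈ A, 10 ∉ A, 4 ∉ A, 28 ∉ A, 27 ∉ A
Count of candidates in A: 3

3


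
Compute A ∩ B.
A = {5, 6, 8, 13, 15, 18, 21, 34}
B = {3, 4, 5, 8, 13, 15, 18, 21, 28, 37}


Set A = {5, 6, 8, 13, 15, 18, 21, 34}
Set B = {3, 4, 5, 8, 13, 15, 18, 21, 28, 37}
A ∩ B includes only elements in both sets.
Check each element of A against B:
5 ✓, 6 ✗, 8 ✓, 13 ✓, 15 ✓, 18 ✓, 21 ✓, 34 ✗
A ∩ B = {5, 8, 13, 15, 18, 21}

{5, 8, 13, 15, 18, 21}


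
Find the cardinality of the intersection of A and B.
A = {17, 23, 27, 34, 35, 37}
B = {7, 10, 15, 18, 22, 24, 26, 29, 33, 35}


Set A = {17, 23, 27, 34, 35, 37}
Set B = {7, 10, 15, 18, 22, 24, 26, 29, 33, 35}
A ∩ B = {35}
|A ∩ B| = 1

1


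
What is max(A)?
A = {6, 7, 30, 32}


Set A = {6, 7, 30, 32}
Elements in ascending order: 6, 7, 30, 32
The largest element is 32.

32


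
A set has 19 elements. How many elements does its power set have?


The set has 19 elements.
The power set contains all possible subsets.
|P(A)| = 2^|A| = 2^19 = 524288

524288


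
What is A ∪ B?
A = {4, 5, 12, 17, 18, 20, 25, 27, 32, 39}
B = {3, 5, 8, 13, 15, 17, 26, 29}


Set A = {4, 5, 12, 17, 18, 20, 25, 27, 32, 39}
Set B = {3, 5, 8, 13, 15, 17, 26, 29}
A ∪ B includes all elements in either set.
Elements from A: {4, 5, 12, 17, 18, 20, 25, 27, 32, 39}
Elements from B not already included: {3, 8, 13, 15, 26, 29}
A ∪ B = {3, 4, 5, 8, 12, 13, 15, 17, 18, 20, 25, 26, 27, 29, 32, 39}

{3, 4, 5, 8, 12, 13, 15, 17, 18, 20, 25, 26, 27, 29, 32, 39}


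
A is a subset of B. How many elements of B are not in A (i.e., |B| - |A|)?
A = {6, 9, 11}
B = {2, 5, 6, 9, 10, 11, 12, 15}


Set A = {6, 9, 11}, |A| = 3
Set B = {2, 5, 6, 9, 10, 11, 12, 15}, |B| = 8
Since A ⊆ B: B \ A = {2, 5, 10, 12, 15}
|B| - |A| = 8 - 3 = 5

5


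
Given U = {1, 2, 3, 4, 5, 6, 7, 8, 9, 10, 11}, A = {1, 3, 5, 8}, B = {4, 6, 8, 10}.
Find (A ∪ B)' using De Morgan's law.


U = {1, 2, 3, 4, 5, 6, 7, 8, 9, 10, 11}
A = {1, 3, 5, 8}, B = {4, 6, 8, 10}
A ∪ B = {1, 3, 4, 5, 6, 8, 10}
(A ∪ B)' = U \ (A ∪ B) = {2, 7, 9, 11}
Verification via A' ∩ B': A' = {2, 4, 6, 7, 9, 10, 11}, B' = {1, 2, 3, 5, 7, 9, 11}
A' ∩ B' = {2, 7, 9, 11} ✓

{2, 7, 9, 11}


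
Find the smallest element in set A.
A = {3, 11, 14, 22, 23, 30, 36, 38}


Set A = {3, 11, 14, 22, 23, 30, 36, 38}
Elements in ascending order: 3, 11, 14, 22, 23, 30, 36, 38
The smallest element is 3.

3


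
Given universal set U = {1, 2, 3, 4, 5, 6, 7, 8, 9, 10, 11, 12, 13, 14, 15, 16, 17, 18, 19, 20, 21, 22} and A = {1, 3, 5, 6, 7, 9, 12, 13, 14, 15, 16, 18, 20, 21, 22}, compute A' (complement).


Universal set U = {1, 2, 3, 4, 5, 6, 7, 8, 9, 10, 11, 12, 13, 14, 15, 16, 17, 18, 19, 20, 21, 22}
Set A = {1, 3, 5, 6, 7, 9, 12, 13, 14, 15, 16, 18, 20, 21, 22}
A' = U \ A = elements in U but not in A
Checking each element of U:
1 (in A, exclude), 2 (not in A, include), 3 (in A, exclude), 4 (not in A, include), 5 (in A, exclude), 6 (in A, exclude), 7 (in A, exclude), 8 (not in A, include), 9 (in A, exclude), 10 (not in A, include), 11 (not in A, include), 12 (in A, exclude), 13 (in A, exclude), 14 (in A, exclude), 15 (in A, exclude), 16 (in A, exclude), 17 (not in A, include), 18 (in A, exclude), 19 (not in A, include), 20 (in A, exclude), 21 (in A, exclude), 22 (in A, exclude)
A' = {2, 4, 8, 10, 11, 17, 19}

{2, 4, 8, 10, 11, 17, 19}


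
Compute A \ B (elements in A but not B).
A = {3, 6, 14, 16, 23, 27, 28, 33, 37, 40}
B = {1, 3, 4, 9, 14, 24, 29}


Set A = {3, 6, 14, 16, 23, 27, 28, 33, 37, 40}
Set B = {1, 3, 4, 9, 14, 24, 29}
A \ B includes elements in A that are not in B.
Check each element of A:
3 (in B, remove), 6 (not in B, keep), 14 (in B, remove), 16 (not in B, keep), 23 (not in B, keep), 27 (not in B, keep), 28 (not in B, keep), 33 (not in B, keep), 37 (not in B, keep), 40 (not in B, keep)
A \ B = {6, 16, 23, 27, 28, 33, 37, 40}

{6, 16, 23, 27, 28, 33, 37, 40}


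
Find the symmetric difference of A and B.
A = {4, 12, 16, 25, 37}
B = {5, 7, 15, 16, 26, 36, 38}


Set A = {4, 12, 16, 25, 37}
Set B = {5, 7, 15, 16, 26, 36, 38}
A △ B = (A \ B) ∪ (B \ A)
Elements in A but not B: {4, 12, 25, 37}
Elements in B but not A: {5, 7, 15, 26, 36, 38}
A △ B = {4, 5, 7, 12, 15, 25, 26, 36, 37, 38}

{4, 5, 7, 12, 15, 25, 26, 36, 37, 38}


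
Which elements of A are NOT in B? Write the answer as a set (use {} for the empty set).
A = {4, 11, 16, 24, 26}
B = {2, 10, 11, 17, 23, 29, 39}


Set A = {4, 11, 16, 24, 26}
Set B = {2, 10, 11, 17, 23, 29, 39}
Check each element of A against B:
4 ∉ B (include), 11 ∈ B, 16 ∉ B (include), 24 ∉ B (include), 26 ∉ B (include)
Elements of A not in B: {4, 16, 24, 26}

{4, 16, 24, 26}


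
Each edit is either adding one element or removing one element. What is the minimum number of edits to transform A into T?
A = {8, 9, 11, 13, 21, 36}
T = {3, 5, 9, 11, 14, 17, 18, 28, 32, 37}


Set A = {8, 9, 11, 13, 21, 36}
Set T = {3, 5, 9, 11, 14, 17, 18, 28, 32, 37}
Elements to remove from A (in A, not in T): {8, 13, 21, 36} → 4 removals
Elements to add to A (in T, not in A): {3, 5, 14, 17, 18, 28, 32, 37} → 8 additions
Total edits = 4 + 8 = 12

12


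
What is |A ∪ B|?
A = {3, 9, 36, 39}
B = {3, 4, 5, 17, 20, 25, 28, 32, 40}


Set A = {3, 9, 36, 39}, |A| = 4
Set B = {3, 4, 5, 17, 20, 25, 28, 32, 40}, |B| = 9
A ∩ B = {3}, |A ∩ B| = 1
|A ∪ B| = |A| + |B| - |A ∩ B| = 4 + 9 - 1 = 12

12


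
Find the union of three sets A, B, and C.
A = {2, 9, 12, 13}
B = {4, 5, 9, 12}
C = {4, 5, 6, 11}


Set A = {2, 9, 12, 13}
Set B = {4, 5, 9, 12}
Set C = {4, 5, 6, 11}
First, A ∪ B = {2, 4, 5, 9, 12, 13}
Then, (A ∪ B) ∪ C = {2, 4, 5, 6, 9, 11, 12, 13}

{2, 4, 5, 6, 9, 11, 12, 13}


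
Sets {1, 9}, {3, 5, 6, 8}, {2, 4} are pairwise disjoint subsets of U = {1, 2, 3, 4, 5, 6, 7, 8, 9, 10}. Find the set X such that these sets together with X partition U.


U = {1, 2, 3, 4, 5, 6, 7, 8, 9, 10}
Shown blocks: {1, 9}, {3, 5, 6, 8}, {2, 4}
A partition's blocks are pairwise disjoint and cover U, so the missing block = U \ (union of shown blocks).
Union of shown blocks: {1, 2, 3, 4, 5, 6, 8, 9}
Missing block = U \ (union) = {7, 10}

{7, 10}


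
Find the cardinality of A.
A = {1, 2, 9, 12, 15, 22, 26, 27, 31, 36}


Set A = {1, 2, 9, 12, 15, 22, 26, 27, 31, 36}
Listing elements: 1, 2, 9, 12, 15, 22, 26, 27, 31, 36
Counting: 10 elements
|A| = 10

10


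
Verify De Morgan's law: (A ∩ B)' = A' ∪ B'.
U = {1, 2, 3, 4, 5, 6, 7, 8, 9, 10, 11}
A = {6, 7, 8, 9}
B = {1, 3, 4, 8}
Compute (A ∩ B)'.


U = {1, 2, 3, 4, 5, 6, 7, 8, 9, 10, 11}
A = {6, 7, 8, 9}, B = {1, 3, 4, 8}
A ∩ B = {8}
(A ∩ B)' = U \ (A ∩ B) = {1, 2, 3, 4, 5, 6, 7, 9, 10, 11}
Verification via A' ∪ B': A' = {1, 2, 3, 4, 5, 10, 11}, B' = {2, 5, 6, 7, 9, 10, 11}
A' ∪ B' = {1, 2, 3, 4, 5, 6, 7, 9, 10, 11} ✓

{1, 2, 3, 4, 5, 6, 7, 9, 10, 11}


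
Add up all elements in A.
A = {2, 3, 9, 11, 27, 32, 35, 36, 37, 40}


Set A = {2, 3, 9, 11, 27, 32, 35, 36, 37, 40}
Sum = 2 + 3 + 9 + 11 + 27 + 32 + 35 + 36 + 37 + 40 = 232

232


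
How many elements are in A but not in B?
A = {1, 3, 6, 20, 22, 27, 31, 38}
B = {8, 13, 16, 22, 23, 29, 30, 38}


Set A = {1, 3, 6, 20, 22, 27, 31, 38}
Set B = {8, 13, 16, 22, 23, 29, 30, 38}
A \ B = {1, 3, 6, 20, 27, 31}
|A \ B| = 6

6


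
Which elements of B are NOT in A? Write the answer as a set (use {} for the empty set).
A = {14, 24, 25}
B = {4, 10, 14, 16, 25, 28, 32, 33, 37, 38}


Set A = {14, 24, 25}
Set B = {4, 10, 14, 16, 25, 28, 32, 33, 37, 38}
Check each element of B against A:
4 ∉ A (include), 10 ∉ A (include), 14 ∈ A, 16 ∉ A (include), 25 ∈ A, 28 ∉ A (include), 32 ∉ A (include), 33 ∉ A (include), 37 ∉ A (include), 38 ∉ A (include)
Elements of B not in A: {4, 10, 16, 28, 32, 33, 37, 38}

{4, 10, 16, 28, 32, 33, 37, 38}


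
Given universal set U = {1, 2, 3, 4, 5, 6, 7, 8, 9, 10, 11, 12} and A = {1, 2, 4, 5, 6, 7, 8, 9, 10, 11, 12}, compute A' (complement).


Universal set U = {1, 2, 3, 4, 5, 6, 7, 8, 9, 10, 11, 12}
Set A = {1, 2, 4, 5, 6, 7, 8, 9, 10, 11, 12}
A' = U \ A = elements in U but not in A
Checking each element of U:
1 (in A, exclude), 2 (in A, exclude), 3 (not in A, include), 4 (in A, exclude), 5 (in A, exclude), 6 (in A, exclude), 7 (in A, exclude), 8 (in A, exclude), 9 (in A, exclude), 10 (in A, exclude), 11 (in A, exclude), 12 (in A, exclude)
A' = {3}

{3}


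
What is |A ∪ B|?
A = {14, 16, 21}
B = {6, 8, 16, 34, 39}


Set A = {14, 16, 21}, |A| = 3
Set B = {6, 8, 16, 34, 39}, |B| = 5
A ∩ B = {16}, |A ∩ B| = 1
|A ∪ B| = |A| + |B| - |A ∩ B| = 3 + 5 - 1 = 7

7


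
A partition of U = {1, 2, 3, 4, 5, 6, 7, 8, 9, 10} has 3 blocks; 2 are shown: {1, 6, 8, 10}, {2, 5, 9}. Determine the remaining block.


U = {1, 2, 3, 4, 5, 6, 7, 8, 9, 10}
Shown blocks: {1, 6, 8, 10}, {2, 5, 9}
A partition's blocks are pairwise disjoint and cover U, so the missing block = U \ (union of shown blocks).
Union of shown blocks: {1, 2, 5, 6, 8, 9, 10}
Missing block = U \ (union) = {3, 4, 7}

{3, 4, 7}


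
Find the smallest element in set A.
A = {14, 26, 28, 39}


Set A = {14, 26, 28, 39}
Elements in ascending order: 14, 26, 28, 39
The smallest element is 14.

14


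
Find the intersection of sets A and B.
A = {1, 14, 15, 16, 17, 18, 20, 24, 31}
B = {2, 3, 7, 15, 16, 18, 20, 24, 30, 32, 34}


Set A = {1, 14, 15, 16, 17, 18, 20, 24, 31}
Set B = {2, 3, 7, 15, 16, 18, 20, 24, 30, 32, 34}
A ∩ B includes only elements in both sets.
Check each element of A against B:
1 ✗, 14 ✗, 15 ✓, 16 ✓, 17 ✗, 18 ✓, 20 ✓, 24 ✓, 31 ✗
A ∩ B = {15, 16, 18, 20, 24}

{15, 16, 18, 20, 24}


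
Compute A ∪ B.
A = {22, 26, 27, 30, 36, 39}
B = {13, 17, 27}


Set A = {22, 26, 27, 30, 36, 39}
Set B = {13, 17, 27}
A ∪ B includes all elements in either set.
Elements from A: {22, 26, 27, 30, 36, 39}
Elements from B not already included: {13, 17}
A ∪ B = {13, 17, 22, 26, 27, 30, 36, 39}

{13, 17, 22, 26, 27, 30, 36, 39}


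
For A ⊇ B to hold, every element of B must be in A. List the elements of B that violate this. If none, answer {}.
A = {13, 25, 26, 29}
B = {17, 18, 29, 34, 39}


Set A = {13, 25, 26, 29}
Set B = {17, 18, 29, 34, 39}
Check each element of B against A:
17 ∉ A (include), 18 ∉ A (include), 29 ∈ A, 34 ∉ A (include), 39 ∉ A (include)
Elements of B not in A: {17, 18, 34, 39}

{17, 18, 34, 39}


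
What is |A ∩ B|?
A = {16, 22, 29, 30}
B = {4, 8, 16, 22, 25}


Set A = {16, 22, 29, 30}
Set B = {4, 8, 16, 22, 25}
A ∩ B = {16, 22}
|A ∩ B| = 2

2


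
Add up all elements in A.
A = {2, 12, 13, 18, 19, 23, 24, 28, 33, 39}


Set A = {2, 12, 13, 18, 19, 23, 24, 28, 33, 39}
Sum = 2 + 12 + 13 + 18 + 19 + 23 + 24 + 28 + 33 + 39 = 211

211


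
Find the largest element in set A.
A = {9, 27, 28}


Set A = {9, 27, 28}
Elements in ascending order: 9, 27, 28
The largest element is 28.

28


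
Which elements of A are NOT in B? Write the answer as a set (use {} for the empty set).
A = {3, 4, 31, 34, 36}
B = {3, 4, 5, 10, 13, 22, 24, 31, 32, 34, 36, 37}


Set A = {3, 4, 31, 34, 36}
Set B = {3, 4, 5, 10, 13, 22, 24, 31, 32, 34, 36, 37}
Check each element of A against B:
3 ∈ B, 4 ∈ B, 31 ∈ B, 34 ∈ B, 36 ∈ B
Elements of A not in B: {}

{}


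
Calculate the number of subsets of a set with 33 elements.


The set has 33 elements.
The power set contains all possible subsets.
|P(A)| = 2^|A| = 2^33 = 8589934592

8589934592


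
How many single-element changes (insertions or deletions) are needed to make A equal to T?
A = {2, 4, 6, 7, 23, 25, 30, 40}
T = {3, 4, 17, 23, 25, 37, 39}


Set A = {2, 4, 6, 7, 23, 25, 30, 40}
Set T = {3, 4, 17, 23, 25, 37, 39}
Elements to remove from A (in A, not in T): {2, 6, 7, 30, 40} → 5 removals
Elements to add to A (in T, not in A): {3, 17, 37, 39} → 4 additions
Total edits = 5 + 4 = 9

9


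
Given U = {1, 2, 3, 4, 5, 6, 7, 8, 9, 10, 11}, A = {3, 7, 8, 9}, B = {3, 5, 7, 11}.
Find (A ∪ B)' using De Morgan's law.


U = {1, 2, 3, 4, 5, 6, 7, 8, 9, 10, 11}
A = {3, 7, 8, 9}, B = {3, 5, 7, 11}
A ∪ B = {3, 5, 7, 8, 9, 11}
(A ∪ B)' = U \ (A ∪ B) = {1, 2, 4, 6, 10}
Verification via A' ∩ B': A' = {1, 2, 4, 5, 6, 10, 11}, B' = {1, 2, 4, 6, 8, 9, 10}
A' ∩ B' = {1, 2, 4, 6, 10} ✓

{1, 2, 4, 6, 10}


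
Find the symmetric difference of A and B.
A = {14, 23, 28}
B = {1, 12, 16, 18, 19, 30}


Set A = {14, 23, 28}
Set B = {1, 12, 16, 18, 19, 30}
A △ B = (A \ B) ∪ (B \ A)
Elements in A but not B: {14, 23, 28}
Elements in B but not A: {1, 12, 16, 18, 19, 30}
A △ B = {1, 12, 14, 16, 18, 19, 23, 28, 30}

{1, 12, 14, 16, 18, 19, 23, 28, 30}


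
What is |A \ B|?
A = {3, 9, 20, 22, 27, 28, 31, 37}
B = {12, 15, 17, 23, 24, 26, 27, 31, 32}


Set A = {3, 9, 20, 22, 27, 28, 31, 37}
Set B = {12, 15, 17, 23, 24, 26, 27, 31, 32}
A \ B = {3, 9, 20, 22, 28, 37}
|A \ B| = 6

6


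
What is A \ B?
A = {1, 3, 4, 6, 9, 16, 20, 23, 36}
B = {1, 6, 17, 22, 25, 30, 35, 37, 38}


Set A = {1, 3, 4, 6, 9, 16, 20, 23, 36}
Set B = {1, 6, 17, 22, 25, 30, 35, 37, 38}
A \ B includes elements in A that are not in B.
Check each element of A:
1 (in B, remove), 3 (not in B, keep), 4 (not in B, keep), 6 (in B, remove), 9 (not in B, keep), 16 (not in B, keep), 20 (not in B, keep), 23 (not in B, keep), 36 (not in B, keep)
A \ B = {3, 4, 9, 16, 20, 23, 36}

{3, 4, 9, 16, 20, 23, 36}


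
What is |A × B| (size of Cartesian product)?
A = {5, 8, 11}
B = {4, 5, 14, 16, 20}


Set A = {5, 8, 11} has 3 elements.
Set B = {4, 5, 14, 16, 20} has 5 elements.
|A × B| = |A| × |B| = 3 × 5 = 15

15


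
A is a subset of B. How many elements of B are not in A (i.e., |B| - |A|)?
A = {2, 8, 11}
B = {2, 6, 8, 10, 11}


Set A = {2, 8, 11}, |A| = 3
Set B = {2, 6, 8, 10, 11}, |B| = 5
Since A ⊆ B: B \ A = {6, 10}
|B| - |A| = 5 - 3 = 2

2


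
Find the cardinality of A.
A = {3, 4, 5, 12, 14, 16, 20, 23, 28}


Set A = {3, 4, 5, 12, 14, 16, 20, 23, 28}
Listing elements: 3, 4, 5, 12, 14, 16, 20, 23, 28
Counting: 9 elements
|A| = 9

9


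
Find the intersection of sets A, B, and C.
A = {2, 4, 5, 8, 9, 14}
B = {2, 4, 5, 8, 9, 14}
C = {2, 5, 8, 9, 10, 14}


Set A = {2, 4, 5, 8, 9, 14}
Set B = {2, 4, 5, 8, 9, 14}
Set C = {2, 5, 8, 9, 10, 14}
First, A ∩ B = {2, 4, 5, 8, 9, 14}
Then, (A ∩ B) ∩ C = {2, 5, 8, 9, 14}

{2, 5, 8, 9, 14}


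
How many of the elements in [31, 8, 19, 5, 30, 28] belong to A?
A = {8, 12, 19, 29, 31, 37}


Set A = {8, 12, 19, 29, 31, 37}
Candidates: [31, 8, 19, 5, 30, 28]
Check each candidate:
31 ∈ A, 8 ∈ A, 19 ∈ A, 5 ∉ A, 30 ∉ A, 28 ∉ A
Count of candidates in A: 3

3


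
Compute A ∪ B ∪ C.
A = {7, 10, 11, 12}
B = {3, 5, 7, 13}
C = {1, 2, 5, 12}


Set A = {7, 10, 11, 12}
Set B = {3, 5, 7, 13}
Set C = {1, 2, 5, 12}
First, A ∪ B = {3, 5, 7, 10, 11, 12, 13}
Then, (A ∪ B) ∪ C = {1, 2, 3, 5, 7, 10, 11, 12, 13}

{1, 2, 3, 5, 7, 10, 11, 12, 13}


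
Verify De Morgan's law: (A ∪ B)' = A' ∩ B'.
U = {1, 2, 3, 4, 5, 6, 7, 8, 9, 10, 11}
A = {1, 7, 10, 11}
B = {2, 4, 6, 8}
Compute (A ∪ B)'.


U = {1, 2, 3, 4, 5, 6, 7, 8, 9, 10, 11}
A = {1, 7, 10, 11}, B = {2, 4, 6, 8}
A ∪ B = {1, 2, 4, 6, 7, 8, 10, 11}
(A ∪ B)' = U \ (A ∪ B) = {3, 5, 9}
Verification via A' ∩ B': A' = {2, 3, 4, 5, 6, 8, 9}, B' = {1, 3, 5, 7, 9, 10, 11}
A' ∩ B' = {3, 5, 9} ✓

{3, 5, 9}


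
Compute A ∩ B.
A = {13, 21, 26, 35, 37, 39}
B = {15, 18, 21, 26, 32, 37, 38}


Set A = {13, 21, 26, 35, 37, 39}
Set B = {15, 18, 21, 26, 32, 37, 38}
A ∩ B includes only elements in both sets.
Check each element of A against B:
13 ✗, 21 ✓, 26 ✓, 35 ✗, 37 ✓, 39 ✗
A ∩ B = {21, 26, 37}

{21, 26, 37}
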